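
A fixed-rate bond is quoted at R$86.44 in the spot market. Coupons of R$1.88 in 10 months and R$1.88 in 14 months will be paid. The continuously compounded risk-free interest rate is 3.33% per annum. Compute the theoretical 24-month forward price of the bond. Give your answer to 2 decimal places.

PV(coupons) I = 1.88·e^(−0.0333·10/12) + 1.88·e^(−0.0333·14/12)
I = 1.8285 + 1.8084 = 3.6369
F = (S − I)·e^(rT) = (86.44 − 3.6369) · e^(0.0333·24/12)
= 82.8031 · e^0.066600 = 82.8031 × 1.068868 = R$88.51

R$88.51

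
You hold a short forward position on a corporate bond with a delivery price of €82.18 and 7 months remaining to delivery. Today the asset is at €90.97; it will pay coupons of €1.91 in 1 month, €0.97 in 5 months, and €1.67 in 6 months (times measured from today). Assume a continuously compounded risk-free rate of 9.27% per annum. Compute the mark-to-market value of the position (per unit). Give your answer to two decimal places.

PV(remaining coupons) I = 1.91·e^(−0.0927·1/12) + 0.97·e^(−0.0927·5/12) + 1.67·e^(−0.0927·6/12) = 4.4229
Current forward F = (S − I)·e^(rT) = (90.97 − 4.4229)·e^(0.0927·7/12) = 86.5471 × 1.055564 = 91.3560
Value (long) = (F − K)·e^(−rT) = (91.3560 − 82.18) × 0.947361 = 8.6930
Short position value = −(long value) = -€8.69

-€8.69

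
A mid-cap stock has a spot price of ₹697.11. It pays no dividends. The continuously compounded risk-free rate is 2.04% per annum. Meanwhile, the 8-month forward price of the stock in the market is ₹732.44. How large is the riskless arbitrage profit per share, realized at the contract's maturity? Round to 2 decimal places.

Fair forward: F* = S·e^(carry·T), with carry = r = 0.0204
F* = 697.11 · e^(0.0204 × 8/12) = 697.11 · e^0.013600 = 697.11 × 1.013693 = ₹706.6555
Market ₹732.44 > fair ₹706.6555: forward overpriced → cash-and-carry (buy spot, short the forward).
At maturity, profit = |F_mkt − F*| = |732.44 − 706.6555| = ₹25.78 per share

₹25.78 per share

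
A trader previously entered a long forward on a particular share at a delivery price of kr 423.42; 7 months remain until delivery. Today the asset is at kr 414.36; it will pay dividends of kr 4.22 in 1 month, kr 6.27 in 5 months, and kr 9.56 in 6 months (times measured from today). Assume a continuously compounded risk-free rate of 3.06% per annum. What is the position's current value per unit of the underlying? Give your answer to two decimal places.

-kr 21.38

PV(remaining dividends) I = 4.22·e^(−0.0306·1/12) + 6.27·e^(−0.0306·5/12) + 9.56·e^(−0.0306·6/12) = 19.8147
Current forward F = (S − I)·e^(rT) = (414.36 − 19.8147)·e^(0.0306·7/12) = 394.5453 × 1.018010 = 401.6511
Value (long) = (F − K)·e^(−rT) = (401.6511 − 423.42) × 0.982308 = -21.3838
Value = -kr 21.38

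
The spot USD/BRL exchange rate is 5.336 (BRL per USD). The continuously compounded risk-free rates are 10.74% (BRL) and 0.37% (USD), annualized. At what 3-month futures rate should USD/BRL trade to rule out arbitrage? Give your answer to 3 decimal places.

5.476

F = S·e^((r_BRL − r_USD)T) = 5.336 · e^((0.1074 − 0.0037) × 3/12)
= 5.336 · e^0.025925 = 5.336 × 1.026264
F = 5.476 BRL per USD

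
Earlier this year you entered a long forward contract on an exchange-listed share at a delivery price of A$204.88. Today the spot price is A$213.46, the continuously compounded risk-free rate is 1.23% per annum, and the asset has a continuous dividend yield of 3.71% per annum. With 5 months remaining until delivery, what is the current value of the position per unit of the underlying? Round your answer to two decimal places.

Current fair forward for the remaining 5 months: F = S·e^((r − q)·T), (r − q) = 0.0123 − 0.0371 = -0.0248
F = 213.46 · e^(-0.0248 × 5/12) = 213.46 × 0.989720 = 211.2656
Value of long forward = (F − K)·e^(−rT) = (211.2656 − 204.88) · e^(−0.0123·5/12)
= 6.3856 × 0.994888 = 6.35

A$6.35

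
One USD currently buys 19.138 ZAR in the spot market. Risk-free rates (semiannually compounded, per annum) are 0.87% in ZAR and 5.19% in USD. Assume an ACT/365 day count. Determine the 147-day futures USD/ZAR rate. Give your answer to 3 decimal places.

By covered interest parity, F = S · (1+r_ZAR/2)^(2T) / (1+r_USD/2)^(2T)
= 19.138 × 1.003502 / 1.020850 = 19.138 × 0.983006
F = 18.813 ZAR per USD

18.813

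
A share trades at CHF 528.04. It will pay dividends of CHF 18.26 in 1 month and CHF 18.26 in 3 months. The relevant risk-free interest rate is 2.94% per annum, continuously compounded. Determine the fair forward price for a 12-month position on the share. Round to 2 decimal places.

PV(dividends) I = 18.26·e^(−0.0294·1/12) + 18.26·e^(−0.0294·3/12)
I = 18.2153 + 18.1263 = 36.3416
F = (S − I)·e^(rT) = (528.04 − 36.3416) · e^(0.0294·12/12)
= 491.6984 · e^0.029400 = 491.6984 × 1.029836 = CHF 506.37

CHF 506.37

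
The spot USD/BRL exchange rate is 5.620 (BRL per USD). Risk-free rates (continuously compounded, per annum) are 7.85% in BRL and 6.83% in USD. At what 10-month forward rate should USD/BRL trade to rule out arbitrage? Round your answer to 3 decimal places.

5.668

F = S·e^((r_BRL − r_USD)T) = 5.620 · e^((0.0785 − 0.0683) × 10/12)
= 5.620 · e^0.008500 = 5.620 × 1.008536
F = 5.668 BRL per USD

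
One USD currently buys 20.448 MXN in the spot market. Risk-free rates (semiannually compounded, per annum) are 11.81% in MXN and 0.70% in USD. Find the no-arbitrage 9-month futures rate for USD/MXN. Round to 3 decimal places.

22.169

By covered interest parity, F = S · (1+r_MXN/2)^(2T) / (1+r_USD/2)^(2T)
= 20.448 × 1.089870 / 1.005255 = 20.448 × 1.084173
F = 22.169 MXN per USD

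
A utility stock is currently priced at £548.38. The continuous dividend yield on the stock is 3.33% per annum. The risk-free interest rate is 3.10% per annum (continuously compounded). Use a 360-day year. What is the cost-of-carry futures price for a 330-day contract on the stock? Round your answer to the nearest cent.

£547.23

F = S·e^((r − q)T) = 548.38 · e^((0.0310 − 0.0333) × 330/360)
= 548.38 · e^-0.002108 = 548.38 × 0.997894
F = £547.23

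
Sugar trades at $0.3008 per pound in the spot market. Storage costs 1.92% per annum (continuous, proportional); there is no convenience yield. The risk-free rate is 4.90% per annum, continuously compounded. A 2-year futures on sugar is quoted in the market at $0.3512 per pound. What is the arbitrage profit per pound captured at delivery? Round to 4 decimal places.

Fair futures: F* = S·e^(carry·T), with carry = (r + u) = 0.0490 + 0.0192 = 0.0682
F* = 0.3008 · e^(0.0682 × 2) = 0.3008 · e^0.136400 = 0.3008 × 1.146140 = $0.3448
Market $0.3512 > fair $0.3448: forward overpriced → cash-and-carry (buy spot, short the forward).
At maturity, profit = |F_mkt − F*| = |0.3512 − 0.3448| = $0.0064 per pound

$0.0064 per pound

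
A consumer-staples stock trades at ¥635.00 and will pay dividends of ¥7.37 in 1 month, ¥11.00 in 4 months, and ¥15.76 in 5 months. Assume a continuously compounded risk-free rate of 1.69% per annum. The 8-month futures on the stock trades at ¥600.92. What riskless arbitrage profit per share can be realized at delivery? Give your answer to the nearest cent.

PV(dividends) I = 7.37·e^(−0.0169·1/12) + 11.00·e^(−0.0169·4/12) + 15.76·e^(−0.0169·5/12) = 33.9472
Fair futures F* = (S − I)·e^(rT) = (635.00 − 33.9472)·e^0.011267 = 601.0528 × 1.011331 = 607.8633
Market ¥600.92 < fair 607.8633: forward underpriced → reverse cash-and-carry (short the stock, invest proceeds at r, pay the dividends, go long the forward).
Profit at T = |F_mkt − F*| = |600.92 − 607.8633| = ¥6.94 per share

¥6.94 per share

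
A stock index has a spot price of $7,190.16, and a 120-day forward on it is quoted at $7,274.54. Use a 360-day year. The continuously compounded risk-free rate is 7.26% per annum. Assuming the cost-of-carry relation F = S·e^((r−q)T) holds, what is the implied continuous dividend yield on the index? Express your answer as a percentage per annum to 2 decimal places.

From F = S·e^((r−q)T): (r − q) = ln(F/S)/T
ln(7274.54/7190.16) = ln(1.011735) = 0.011667
(r − q) = 0.011667 / (120/360) = 0.035001
q = r − ln(F/S)/T = 0.0726 − 0.035001 = 0.037599
q = 3.76%

3.76%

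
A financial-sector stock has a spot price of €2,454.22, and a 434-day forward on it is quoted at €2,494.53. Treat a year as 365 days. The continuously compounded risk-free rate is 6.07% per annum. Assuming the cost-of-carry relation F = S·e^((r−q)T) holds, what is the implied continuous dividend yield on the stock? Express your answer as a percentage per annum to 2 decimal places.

4.70%

From F = S·e^((r−q)T): (r − q) = ln(F/S)/T
ln(2494.53/2454.22) = ln(1.016425) = 0.016292
(r − q) = 0.016292 / (434/365) = 0.013702
q = r − ln(F/S)/T = 0.0607 − 0.013702 = 0.046998
q = 4.70%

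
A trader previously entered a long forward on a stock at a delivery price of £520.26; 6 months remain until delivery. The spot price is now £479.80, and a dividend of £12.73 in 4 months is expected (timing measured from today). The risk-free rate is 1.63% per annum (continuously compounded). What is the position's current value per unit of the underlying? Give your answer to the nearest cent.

PV(remaining dividends) I = 12.73·e^(−0.0163·4/12) = 12.6610
Current forward F = (S − I)·e^(rT) = (479.80 − 12.6610)·e^(0.0163·6/12) = 467.1390 × 1.008183 = 470.9616
Value (long) = (F − K)·e^(−rT) = (470.9616 − 520.26) × 0.991883 = -48.8982
Value = -£48.90

-£48.90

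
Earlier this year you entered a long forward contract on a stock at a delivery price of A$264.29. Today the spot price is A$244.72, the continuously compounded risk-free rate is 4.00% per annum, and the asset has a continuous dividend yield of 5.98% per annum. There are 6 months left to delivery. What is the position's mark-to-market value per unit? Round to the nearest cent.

Current fair forward for the remaining 6 months: F = S·e^((r − q)·T), (r − q) = 0.0400 − 0.0598 = -0.0198
F = 244.72 · e^(-0.0198 × 6/12) = 244.72 × 0.990149 = 242.3093
Value of long forward = (F − K)·e^(−rT) = (242.3093 − 264.29) · e^(−0.0400·6/12)
= -21.9807 × 0.980199 = -21.55

-A$21.55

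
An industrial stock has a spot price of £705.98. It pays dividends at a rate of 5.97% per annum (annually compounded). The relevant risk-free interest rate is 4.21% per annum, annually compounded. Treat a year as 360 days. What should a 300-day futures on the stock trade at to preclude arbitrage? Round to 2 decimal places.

£696.20

F = S · (1+r)^T / (1+q)^T
= 705.98 × 1.034962 / 1.049508 = 705.98 × 0.986140
F = £696.20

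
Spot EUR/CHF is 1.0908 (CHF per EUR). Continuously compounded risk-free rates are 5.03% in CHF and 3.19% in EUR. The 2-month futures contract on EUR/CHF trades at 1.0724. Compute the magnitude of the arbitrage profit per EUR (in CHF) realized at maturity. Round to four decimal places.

0.0218 per EUR (in CHF)

Fair futures: F* = S·e^(carry·T), with carry = (r_CHF − r_EUR) = 0.0503 − 0.0319 = 0.0184
F* = 1.0908 · e^(0.0184 × 2/12) = 1.0908 · e^0.003067 = 1.0908 × 1.003072 = 1.0942
Market 1.0724 < fair 1.0942: forward underpriced → reverse cash-and-carry (short spot, go long the forward).
At maturity, profit = |F_mkt − F*| = |1.0724 − 1.0942| = 0.0218 per EUR (in CHF)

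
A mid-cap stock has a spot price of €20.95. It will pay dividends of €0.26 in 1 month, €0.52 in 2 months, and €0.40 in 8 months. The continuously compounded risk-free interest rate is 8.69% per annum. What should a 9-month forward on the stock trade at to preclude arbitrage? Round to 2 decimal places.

PV(dividends) I = 0.26·e^(−0.0869·1/12) + 0.52·e^(−0.0869·2/12) + 0.40·e^(−0.0869·8/12)
I = 0.2581 + 0.5125 + 0.3775 = 1.1481
F = (S − I)·e^(rT) = (20.95 − 1.1481) · e^(0.0869·9/12)
= 19.8019 · e^0.065175 = 19.8019 × 1.067346 = €21.14

€21.14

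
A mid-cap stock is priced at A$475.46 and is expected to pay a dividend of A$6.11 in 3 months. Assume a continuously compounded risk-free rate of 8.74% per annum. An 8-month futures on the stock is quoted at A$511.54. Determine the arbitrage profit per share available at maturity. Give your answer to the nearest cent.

PV(dividends) I = 6.11·e^(−0.0874·3/12) = 5.9779
Fair futures F* = (S − I)·e^(rT) = (475.46 − 5.9779)·e^0.058267 = 469.4821 × 1.059998 = 497.6501
Market A$511.54 > fair 497.6501: forward overpriced → cash-and-carry (borrow at r, buy the stock and collect the dividends, short the forward).
Profit at T = |F_mkt − F*| = |511.54 − 497.6501| = A$13.89 per share

A$13.89 per share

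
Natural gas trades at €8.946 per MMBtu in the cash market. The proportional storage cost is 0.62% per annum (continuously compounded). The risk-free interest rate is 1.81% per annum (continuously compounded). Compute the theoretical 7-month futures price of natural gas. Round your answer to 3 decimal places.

€9.074 per MMBtu

Net carry = r + u − y = 0.0181 + 0.0062 − 0.0000 = 0.0243
F = S·e^((r+u−y)T) = 8.946 · e^(0.0243 × 7/12) = 8.946 · e^0.014175
= 8.946 × 1.014276 = €9.074 per MMBtu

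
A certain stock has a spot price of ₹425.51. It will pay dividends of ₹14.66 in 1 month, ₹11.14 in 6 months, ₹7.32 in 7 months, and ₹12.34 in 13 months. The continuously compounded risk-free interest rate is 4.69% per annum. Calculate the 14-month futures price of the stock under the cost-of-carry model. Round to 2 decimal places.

₹402.61

PV(dividends) I = 14.66·e^(−0.0469·1/12) + 11.14·e^(−0.0469·6/12) + 7.32·e^(−0.0469·7/12) + 12.34·e^(−0.0469·13/12)
I = 14.6028 + 10.8818 + 7.1225 + 11.7287 = 44.3358
F = (S − I)·e^(rT) = (425.51 − 44.3358) · e^(0.0469·14/12)
= 381.1742 · e^0.054717 = 381.1742 × 1.056242 = ₹402.61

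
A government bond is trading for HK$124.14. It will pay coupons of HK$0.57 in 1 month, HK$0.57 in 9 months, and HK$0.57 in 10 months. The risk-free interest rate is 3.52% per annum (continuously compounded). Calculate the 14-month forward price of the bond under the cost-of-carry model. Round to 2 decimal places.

PV(coupons) I = 0.57·e^(−0.0352·1/12) + 0.57·e^(−0.0352·9/12) + 0.57·e^(−0.0352·10/12)
I = 0.5683 + 0.5551 + 0.5535 = 1.6769
F = (S − I)·e^(rT) = (124.14 − 1.6769) · e^(0.0352·14/12)
= 122.4631 · e^0.041067 = 122.4631 × 1.041922 = HK$127.60

HK$127.60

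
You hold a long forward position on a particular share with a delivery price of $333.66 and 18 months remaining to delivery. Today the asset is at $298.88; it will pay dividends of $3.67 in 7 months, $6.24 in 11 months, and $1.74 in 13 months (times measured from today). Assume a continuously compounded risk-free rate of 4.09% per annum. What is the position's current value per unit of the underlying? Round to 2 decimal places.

-$26.18

PV(remaining dividends) I = 3.67·e^(−0.0409·7/12) + 6.24·e^(−0.0409·11/12) + 1.74·e^(−0.0409·13/12) = 11.2584
Current forward F = (S − I)·e^(rT) = (298.88 − 11.2584)·e^(0.0409·18/12) = 287.6216 × 1.063271 = 305.8197
Value (long) = (F − K)·e^(−rT) = (305.8197 − 333.66) × 0.940494 = -26.1836
Value = -$26.18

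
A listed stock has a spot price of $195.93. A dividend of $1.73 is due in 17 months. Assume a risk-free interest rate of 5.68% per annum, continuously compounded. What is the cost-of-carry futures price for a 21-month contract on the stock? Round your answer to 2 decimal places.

PV(dividends) I = 1.73·e^(−0.0568·17/12)
I = 1.5962
F = (S − I)·e^(rT) = (195.93 − 1.5962) · e^(0.0568·21/12)
= 194.3338 · e^0.099400 = 194.3338 × 1.104508 = $214.64

$214.64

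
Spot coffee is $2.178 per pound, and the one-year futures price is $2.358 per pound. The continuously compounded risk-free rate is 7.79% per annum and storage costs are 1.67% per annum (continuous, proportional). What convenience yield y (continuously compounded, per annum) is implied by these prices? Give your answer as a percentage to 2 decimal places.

1.52%

F = S·e^((r+u−y)T) ⇒ (r+u−y) = ln(F/S)/T
ln(2.358/2.178) = 0.079407; /T ⇒ 0.079407
y = r + u − ln(F/S)/T = 0.0779 + 0.0167 − 0.079407 = 0.015193
y = 1.52%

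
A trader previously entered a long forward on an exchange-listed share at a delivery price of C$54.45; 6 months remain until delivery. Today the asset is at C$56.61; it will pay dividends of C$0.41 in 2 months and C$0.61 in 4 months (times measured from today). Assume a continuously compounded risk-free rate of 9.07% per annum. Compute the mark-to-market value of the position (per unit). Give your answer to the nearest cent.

C$3.58

PV(remaining dividends) I = 0.41·e^(−0.0907·2/12) + 0.61·e^(−0.0907·4/12) = 0.9957
Current forward F = (S − I)·e^(rT) = (56.61 − 0.9957)·e^(0.0907·6/12) = 55.6143 × 1.046394 = 58.1945
Value (long) = (F − K)·e^(−rT) = (58.1945 − 54.45) × 0.955663 = 3.5785
Value = C$3.58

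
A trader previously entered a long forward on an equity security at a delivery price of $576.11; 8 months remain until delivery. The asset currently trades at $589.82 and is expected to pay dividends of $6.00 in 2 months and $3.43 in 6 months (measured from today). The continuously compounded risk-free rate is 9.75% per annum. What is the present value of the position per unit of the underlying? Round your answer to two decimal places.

$40.80

PV(remaining dividends) I = 6.00·e^(−0.0975·2/12) + 3.43·e^(−0.0975·6/12) = 9.1701
Current forward F = (S − I)·e^(rT) = (589.82 − 9.1701)·e^(0.0975·8/12) = 580.6499 × 1.067159 = 619.6458
Value (long) = (F − K)·e^(−rT) = (619.6458 − 576.11) × 0.937067 = 40.7960
Value = $40.80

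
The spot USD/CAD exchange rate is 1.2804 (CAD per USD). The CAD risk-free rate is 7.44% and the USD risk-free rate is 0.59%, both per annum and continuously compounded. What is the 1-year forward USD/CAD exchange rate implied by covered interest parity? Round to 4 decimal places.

1.3712

F = S·e^((r_CAD − r_USD)T) = 1.2804 · e^((0.0744 − 0.0059) × 12/12)
= 1.2804 · e^0.068500 = 1.2804 × 1.070901
F = 1.3712 CAD per USD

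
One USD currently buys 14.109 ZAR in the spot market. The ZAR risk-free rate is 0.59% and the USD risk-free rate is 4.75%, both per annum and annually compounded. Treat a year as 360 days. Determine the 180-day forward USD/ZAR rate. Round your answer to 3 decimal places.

By covered interest parity, F = S · (1+r_ZAR)^T / (1+r_USD)^T
= 14.109 × 1.002946 / 1.023474 = 14.109 × 0.979943
F = 13.826 ZAR per USD

13.826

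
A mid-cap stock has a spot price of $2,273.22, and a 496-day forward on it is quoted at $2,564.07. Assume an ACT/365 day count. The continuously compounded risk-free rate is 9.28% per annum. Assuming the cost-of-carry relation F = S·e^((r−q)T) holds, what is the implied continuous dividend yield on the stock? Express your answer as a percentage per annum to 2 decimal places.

0.42%

From F = S·e^((r−q)T): (r − q) = ln(F/S)/T
ln(2564.07/2273.22) = ln(1.127946) = 0.120398
(r − q) = 0.120398 / (496/365) = 0.088599
q = r − ln(F/S)/T = 0.0928 − 0.088599 = 0.004201
q = 0.42%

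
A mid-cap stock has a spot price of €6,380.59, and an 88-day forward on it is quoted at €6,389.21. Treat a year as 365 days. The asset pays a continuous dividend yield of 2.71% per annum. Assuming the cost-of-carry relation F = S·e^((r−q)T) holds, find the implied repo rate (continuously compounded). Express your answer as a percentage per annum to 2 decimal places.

From F = S·e^((r−q)T): (r − q) = ln(F/S)/T
ln(6389.21/6380.59) = ln(1.001351) = 0.001350
(r − q) = 0.001350 / (88/365) = 0.005599
r = ln(F/S)/T + q = 0.005599 + 0.0271 = 0.032699
r = 3.27%

3.27%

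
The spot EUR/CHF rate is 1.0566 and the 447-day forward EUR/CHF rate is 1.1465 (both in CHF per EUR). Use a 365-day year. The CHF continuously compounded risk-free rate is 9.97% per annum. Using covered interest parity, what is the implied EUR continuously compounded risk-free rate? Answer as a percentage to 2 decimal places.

3.30%

F = S·e^((r_CHF − r_EUR)T) ⇒ r_EUR = r_CHF − ln(F/S)/T
ln(1.1465/1.0566) = 0.081658; /(447/365) = 0.066678
r_EUR = 0.0997 − 0.066678 = 0.033022
r_EUR = 3.30%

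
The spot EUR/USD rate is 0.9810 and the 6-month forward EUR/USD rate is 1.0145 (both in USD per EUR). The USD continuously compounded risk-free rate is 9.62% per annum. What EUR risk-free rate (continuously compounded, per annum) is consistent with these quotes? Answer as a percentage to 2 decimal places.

F = S·e^((r_USD − r_EUR)T) ⇒ r_EUR = r_USD − ln(F/S)/T
ln(1.0145/0.9810) = 0.033579; /(6/12) = 0.067158
r_EUR = 0.0962 − 0.067158 = 0.029042
r_EUR = 2.90%

2.90%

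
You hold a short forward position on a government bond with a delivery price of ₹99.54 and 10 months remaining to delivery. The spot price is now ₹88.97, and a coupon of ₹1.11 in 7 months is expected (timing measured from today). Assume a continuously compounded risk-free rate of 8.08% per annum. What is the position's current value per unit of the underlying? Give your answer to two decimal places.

₹5.15

PV(remaining coupons) I = 1.11·e^(−0.0808·7/12) = 1.0589
Current forward F = (S − I)·e^(rT) = (88.97 − 1.0589)·e^(0.0808·10/12) = 87.9111 × 1.069652 = 94.0343
Value (long) = (F − K)·e^(−rT) = (94.0343 − 99.54) × 0.934884 = -5.1472
Short position value = −(long value) = ₹5.15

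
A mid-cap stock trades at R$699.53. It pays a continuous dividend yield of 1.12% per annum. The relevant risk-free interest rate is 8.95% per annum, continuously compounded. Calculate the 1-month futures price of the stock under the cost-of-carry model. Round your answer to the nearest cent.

F = S·e^((r − q)T) = 699.53 · e^((0.0895 − 0.0112) × 1/12)
= 699.53 · e^0.006525 = 699.53 × 1.006546
F = R$704.11

R$704.11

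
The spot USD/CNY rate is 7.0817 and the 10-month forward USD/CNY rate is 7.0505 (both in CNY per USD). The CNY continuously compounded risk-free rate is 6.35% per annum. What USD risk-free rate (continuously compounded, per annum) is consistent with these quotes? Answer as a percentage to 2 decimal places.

F = S·e^((r_CNY − r_USD)T) ⇒ r_USD = r_CNY − ln(F/S)/T
ln(7.0505/7.0817) = -0.004415; /(10/12) = -0.005298
r_USD = 0.0635 + 0.005298 = 0.068798
r_USD = 6.88%

6.88%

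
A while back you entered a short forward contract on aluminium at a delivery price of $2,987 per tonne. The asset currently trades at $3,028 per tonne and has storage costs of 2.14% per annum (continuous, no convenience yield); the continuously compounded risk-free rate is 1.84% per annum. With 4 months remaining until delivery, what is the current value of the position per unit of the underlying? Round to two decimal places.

-$80.94 per tonne

Current fair forward for the remaining 4 months: F = S·e^((r + u)·T), (r + u) = 0.0184 + 0.0214 = 0.0398
F = 3028 · e^(0.0398 × 4/12) = 3028 × 1.01335506 = 3068.4391
Value of long forward = (F − K)·e^(−rT) = (3068.4391 − 2987) · e^(−0.0184·4/12)
= 81.4391 × 0.99388544 = 80.94
Short position value = −(long value) = -$80.94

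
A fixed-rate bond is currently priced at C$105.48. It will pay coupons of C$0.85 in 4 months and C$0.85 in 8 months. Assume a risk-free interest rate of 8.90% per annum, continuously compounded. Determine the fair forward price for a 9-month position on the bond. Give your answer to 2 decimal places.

C$111.02

PV(coupons) I = 0.85·e^(−0.0890·4/12) + 0.85·e^(−0.0890·8/12)
I = 0.8252 + 0.8010 = 1.6262
F = (S − I)·e^(rT) = (105.48 − 1.6262) · e^(0.0890·9/12)
= 103.8538 · e^0.066750 = 103.8538 × 1.069028 = C$111.02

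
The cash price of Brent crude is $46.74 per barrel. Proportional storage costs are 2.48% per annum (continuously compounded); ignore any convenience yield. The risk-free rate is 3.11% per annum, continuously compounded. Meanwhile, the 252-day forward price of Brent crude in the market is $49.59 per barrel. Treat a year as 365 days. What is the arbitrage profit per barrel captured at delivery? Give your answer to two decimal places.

Fair forward: F* = S·e^(carry·T), with carry = (r + u) = 0.0311 + 0.0248 = 0.0559
F* = 46.74 · e^(0.0559 × 252/365) = 46.74 · e^0.038594 = 46.74 × 1.039348 = $48.5791
Market $49.59 > fair $48.5791: forward overpriced → cash-and-carry (buy spot, short the forward).
At maturity, profit = |F_mkt − F*| = |49.59 − 48.5791| = $1.01 per barrel

$1.01 per barrel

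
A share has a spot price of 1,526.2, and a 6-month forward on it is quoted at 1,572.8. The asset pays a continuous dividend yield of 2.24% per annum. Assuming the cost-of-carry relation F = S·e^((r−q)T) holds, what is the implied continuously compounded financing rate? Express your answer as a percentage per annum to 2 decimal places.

8.26%

From F = S·e^((r−q)T): (r − q) = ln(F/S)/T
ln(1572.8/1526.2) = ln(1.030533) = 0.030076
(r − q) = 0.030076 / (6/12) = 0.060152
r = ln(F/S)/T + q = 0.060152 + 0.0224 = 0.082552
r = 8.26%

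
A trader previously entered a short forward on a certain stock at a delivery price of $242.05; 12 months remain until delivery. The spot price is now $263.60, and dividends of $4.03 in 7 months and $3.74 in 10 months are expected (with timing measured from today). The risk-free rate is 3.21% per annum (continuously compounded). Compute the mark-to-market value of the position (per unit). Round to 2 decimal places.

-$21.60

PV(remaining dividends) I = 4.03·e^(−0.0321·7/12) + 3.74·e^(−0.0321·10/12) = 7.5965
Current forward F = (S − I)·e^(rT) = (263.60 − 7.5965)·e^(0.0321·12/12) = 256.0035 × 1.032621 = 264.3546
Value (long) = (F − K)·e^(−rT) = (264.3546 − 242.05) × 0.968410 = 21.6000
Short position value = −(long value) = -$21.60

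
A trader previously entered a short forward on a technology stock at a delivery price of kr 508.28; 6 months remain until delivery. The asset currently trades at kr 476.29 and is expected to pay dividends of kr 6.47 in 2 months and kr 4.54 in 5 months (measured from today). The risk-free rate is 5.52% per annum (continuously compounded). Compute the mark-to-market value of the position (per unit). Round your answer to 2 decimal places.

kr 29.00

PV(remaining dividends) I = 6.47·e^(−0.0552·2/12) + 4.54·e^(−0.0552·5/12) = 10.8475
Current forward F = (S − I)·e^(rT) = (476.29 − 10.8475)·e^(0.0552·6/12) = 465.4425 × 1.027984 = 478.4674
Value (long) = (F − K)·e^(−rT) = (478.4674 − 508.28) × 0.972777 = -29.0010
Short position value = −(long value) = kr 29.00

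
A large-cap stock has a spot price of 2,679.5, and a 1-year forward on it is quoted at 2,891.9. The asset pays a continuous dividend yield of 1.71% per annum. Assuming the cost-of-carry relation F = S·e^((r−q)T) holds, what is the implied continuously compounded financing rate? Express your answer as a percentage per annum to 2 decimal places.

9.34%

From F = S·e^((r−q)T): (r − q) = ln(F/S)/T
ln(2891.9/2679.5) = ln(1.079269) = 0.076284
(r − q) = 0.076284 / (1) = 0.076284
r = ln(F/S)/T + q = 0.076284 + 0.0171 = 0.093384
r = 9.34%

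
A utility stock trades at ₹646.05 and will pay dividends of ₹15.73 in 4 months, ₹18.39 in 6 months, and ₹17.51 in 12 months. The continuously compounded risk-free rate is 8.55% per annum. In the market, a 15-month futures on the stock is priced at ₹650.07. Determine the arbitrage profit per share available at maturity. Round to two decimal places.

₹14.34 per share

PV(dividends) I = 15.73·e^(−0.0855·4/12) + 18.39·e^(−0.0855·6/12) + 17.51·e^(−0.0855·12/12) = 48.9835
Fair futures F* = (S − I)·e^(rT) = (646.05 − 48.9835)·e^0.106875 = 597.0665 × 1.112795 = 664.4126
Market ₹650.07 < fair 664.4126: forward underpriced → reverse cash-and-carry (short the stock, invest proceeds at r, pay the dividends, go long the forward).
Profit at T = |F_mkt − F*| = |650.07 − 664.4126| = ₹14.34 per share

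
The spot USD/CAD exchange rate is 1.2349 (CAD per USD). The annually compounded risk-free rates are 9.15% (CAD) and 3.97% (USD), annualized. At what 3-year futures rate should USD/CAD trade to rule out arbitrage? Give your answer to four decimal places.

By covered interest parity, F = S · (1+r_CAD)^T / (1+r_USD)^T
= 1.2349 × 1.300383 / 1.123891 = 1.2349 × 1.157037
F = 1.4288 CAD per USD

1.4288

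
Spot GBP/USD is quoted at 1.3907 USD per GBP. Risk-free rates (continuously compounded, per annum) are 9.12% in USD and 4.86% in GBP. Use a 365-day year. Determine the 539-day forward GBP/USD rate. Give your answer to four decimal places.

F = S·e^((r_USD − r_GBP)T) = 1.3907 · e^((0.0912 − 0.0486) × 539/365)
= 1.3907 · e^0.062908 = 1.3907 × 1.064929
F = 1.4810 USD per GBP

1.4810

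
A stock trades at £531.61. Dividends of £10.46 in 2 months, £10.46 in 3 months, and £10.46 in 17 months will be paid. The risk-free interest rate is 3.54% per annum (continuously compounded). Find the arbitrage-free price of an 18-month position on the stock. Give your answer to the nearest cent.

PV(dividends) I = 10.46·e^(−0.0354·2/12) + 10.46·e^(−0.0354·3/12) + 10.46·e^(−0.0354·17/12)
I = 10.3985 + 10.3678 + 9.9484 = 30.7147
F = (S − I)·e^(rT) = (531.61 − 30.7147) · e^(0.0354·18/12)
= 500.8953 · e^0.053100 = 500.8953 × 1.054535 = £528.21

£528.21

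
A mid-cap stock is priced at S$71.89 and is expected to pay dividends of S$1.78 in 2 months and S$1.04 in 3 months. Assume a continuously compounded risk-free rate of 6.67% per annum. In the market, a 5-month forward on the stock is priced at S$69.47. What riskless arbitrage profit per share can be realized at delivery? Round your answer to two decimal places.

PV(dividends) I = 1.78·e^(−0.0667·2/12) + 1.04·e^(−0.0667·3/12) = 2.7831
Fair forward F* = (S − I)·e^(rT) = (71.89 − 2.7831)·e^0.027792 = 69.1069 × 1.028182 = 71.0545
Market S$69.47 < fair 71.0545: forward underpriced → reverse cash-and-carry (short the stock, invest proceeds at r, pay the dividends, go long the forward).
Profit at T = |F_mkt − F*| = |69.47 − 71.0545| = S$1.58 per share

S$1.58 per share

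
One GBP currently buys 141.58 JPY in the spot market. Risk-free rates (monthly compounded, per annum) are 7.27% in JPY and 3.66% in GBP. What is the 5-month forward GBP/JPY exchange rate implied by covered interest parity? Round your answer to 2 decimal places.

By covered interest parity, F = S · (1+r_JPY/12)^(12T) / (1+r_GBP/12)^(12T)
= 141.58 × 1.030661 / 1.015343 = 141.58 × 1.015087
F = 143.72 JPY per GBP

143.72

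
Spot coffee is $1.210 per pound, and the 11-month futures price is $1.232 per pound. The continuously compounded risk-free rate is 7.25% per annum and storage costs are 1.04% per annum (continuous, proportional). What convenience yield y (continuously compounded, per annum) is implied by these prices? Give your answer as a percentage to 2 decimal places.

F = S·e^((r+u−y)T) ⇒ (r+u−y) = ln(F/S)/T
ln(1.232/1.210) = 0.018019; /T ⇒ 0.019657
y = r + u − ln(F/S)/T = 0.0725 + 0.0104 − 0.019657 = 0.063243
y = 6.32%

6.32%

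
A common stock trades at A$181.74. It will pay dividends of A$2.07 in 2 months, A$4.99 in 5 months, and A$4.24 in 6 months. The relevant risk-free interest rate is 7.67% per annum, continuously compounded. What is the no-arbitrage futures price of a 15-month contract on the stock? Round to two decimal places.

PV(dividends) I = 2.07·e^(−0.0767·2/12) + 4.99·e^(−0.0767·5/12) + 4.24·e^(−0.0767·6/12)
I = 2.0437 + 4.8330 + 4.0805 = 10.9572
F = (S − I)·e^(rT) = (181.74 − 10.9572) · e^(0.0767·15/12)
= 170.7828 · e^0.095875 = 170.7828 × 1.100621 = A$187.97

A$187.97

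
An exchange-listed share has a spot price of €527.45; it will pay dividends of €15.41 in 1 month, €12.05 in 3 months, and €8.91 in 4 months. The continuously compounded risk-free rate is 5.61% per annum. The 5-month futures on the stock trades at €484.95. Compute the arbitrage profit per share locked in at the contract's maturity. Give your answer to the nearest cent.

€18.16 per share

PV(dividends) I = 15.41·e^(−0.0561·1/12) + 12.05·e^(−0.0561·3/12) + 8.91·e^(−0.0561·4/12) = 35.9652
Fair futures F* = (S − I)·e^(rT) = (527.45 − 35.9652)·e^0.023375 = 491.4848 × 1.023650 = 503.1084
Market €484.95 < fair 503.1084: forward underpriced → reverse cash-and-carry (short the stock, invest proceeds at r, pay the dividends, go long the forward).
Profit at T = |F_mkt − F*| = |484.95 − 503.1084| = €18.16 per share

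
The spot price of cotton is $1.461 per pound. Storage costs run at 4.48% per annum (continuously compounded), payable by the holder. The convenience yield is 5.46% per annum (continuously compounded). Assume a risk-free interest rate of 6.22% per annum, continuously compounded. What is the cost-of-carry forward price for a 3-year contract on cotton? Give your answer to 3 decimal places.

Net carry = r + u − y = 0.0622 + 0.0448 − 0.0546 = 0.0524
F = S·e^((r+u−y)T) = 1.461 · e^(0.0524 × 3) = 1.461 · e^0.157200
= 1.461 × 1.170230 = $1.710 per pound

$1.710 per pound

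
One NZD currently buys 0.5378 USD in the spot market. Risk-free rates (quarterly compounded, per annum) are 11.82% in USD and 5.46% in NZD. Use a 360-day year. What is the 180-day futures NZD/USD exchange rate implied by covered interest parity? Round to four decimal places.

By covered interest parity, F = S · (1+r_USD/4)^(4T) / (1+r_NZD/4)^(4T)
= 0.5378 × 1.059973 / 1.027486 = 0.5378 × 1.031618
F = 0.5548 USD per NZD

0.5548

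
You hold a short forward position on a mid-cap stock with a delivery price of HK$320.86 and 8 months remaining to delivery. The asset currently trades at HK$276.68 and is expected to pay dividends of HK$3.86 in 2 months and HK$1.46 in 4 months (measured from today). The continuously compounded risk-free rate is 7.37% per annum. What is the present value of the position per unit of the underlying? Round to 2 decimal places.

HK$34.03

PV(remaining dividends) I = 3.86·e^(−0.0737·2/12) + 1.46·e^(−0.0737·4/12) = 5.2374
Current forward F = (S − I)·e^(rT) = (276.68 − 5.2374)·e^(0.0737·8/12) = 271.4426 × 1.050360 = 285.1124
Value (long) = (F − K)·e^(−rT) = (285.1124 − 320.86) × 0.952054 = -34.0336
Short position value = −(long value) = HK$34.03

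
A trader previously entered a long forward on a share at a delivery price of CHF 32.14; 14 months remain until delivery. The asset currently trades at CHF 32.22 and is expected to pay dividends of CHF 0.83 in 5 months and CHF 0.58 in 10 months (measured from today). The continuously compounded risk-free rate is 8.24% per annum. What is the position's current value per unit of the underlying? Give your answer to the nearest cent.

PV(remaining dividends) I = 0.83·e^(−0.0824·5/12) + 0.58·e^(−0.0824·10/12) = 1.3435
Current forward F = (S − I)·e^(rT) = (32.22 − 1.3435)·e^(0.0824·14/12) = 30.8765 × 1.100906 = 33.9921
Value (long) = (F − K)·e^(−rT) = (33.9921 − 32.14) × 0.908343 = 1.6823
Value = CHF 1.68

CHF 1.68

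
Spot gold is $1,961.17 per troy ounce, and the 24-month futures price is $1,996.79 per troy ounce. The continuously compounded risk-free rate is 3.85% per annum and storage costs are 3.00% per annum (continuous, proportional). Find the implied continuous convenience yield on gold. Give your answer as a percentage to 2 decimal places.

F = S·e^((r+u−y)T) ⇒ (r+u−y) = ln(F/S)/T
ln(1996.79/1961.17) = 0.018000; /T ⇒ 0.009000
y = r + u − ln(F/S)/T = 0.0385 + 0.0300 − 0.009000 = 0.059500
y = 5.95%

5.95%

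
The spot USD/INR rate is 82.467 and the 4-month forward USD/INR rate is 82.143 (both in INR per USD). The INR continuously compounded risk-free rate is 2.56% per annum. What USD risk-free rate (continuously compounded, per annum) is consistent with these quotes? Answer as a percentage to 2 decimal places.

F = S·e^((r_INR − r_USD)T) ⇒ r_USD = r_INR − ln(F/S)/T
ln(82.143/82.467) = -0.003937; /(4/12) = -0.011811
r_USD = 0.0256 + 0.011811 = 0.037411
r_USD = 3.74%

3.74%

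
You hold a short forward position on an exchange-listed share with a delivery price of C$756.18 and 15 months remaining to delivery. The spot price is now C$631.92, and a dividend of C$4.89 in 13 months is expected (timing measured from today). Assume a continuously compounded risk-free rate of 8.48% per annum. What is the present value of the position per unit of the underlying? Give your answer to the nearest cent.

PV(remaining dividends) I = 4.89·e^(−0.0848·13/12) = 4.4608
Current forward F = (S − I)·e^(rT) = (631.92 − 4.4608)·e^(0.0848·15/12) = 627.4592 × 1.111822 = 697.6229
Value (long) = (F − K)·e^(−rT) = (697.6229 − 756.18) × 0.899425 = -52.6677
Short position value = −(long value) = C$52.67

C$52.67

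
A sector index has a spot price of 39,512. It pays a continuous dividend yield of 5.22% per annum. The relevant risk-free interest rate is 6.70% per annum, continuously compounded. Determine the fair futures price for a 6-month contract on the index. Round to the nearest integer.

F = S·e^((r − q)T) = 39512 · e^((0.0670 − 0.0522) × 6/12)
= 39512 · e^0.007400 = 39512 × 1.007427
F = 39,805

39,805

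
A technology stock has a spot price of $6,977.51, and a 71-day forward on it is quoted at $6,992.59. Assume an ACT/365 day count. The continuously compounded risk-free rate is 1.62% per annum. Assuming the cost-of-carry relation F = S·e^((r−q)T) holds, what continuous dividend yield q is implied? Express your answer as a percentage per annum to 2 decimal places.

0.51%

From F = S·e^((r−q)T): (r − q) = ln(F/S)/T
ln(6992.59/6977.51) = ln(1.002161) = 0.002159
(r − q) = 0.002159 / (71/365) = 0.011099
q = r − ln(F/S)/T = 0.0162 − 0.011099 = 0.005101
q = 0.51%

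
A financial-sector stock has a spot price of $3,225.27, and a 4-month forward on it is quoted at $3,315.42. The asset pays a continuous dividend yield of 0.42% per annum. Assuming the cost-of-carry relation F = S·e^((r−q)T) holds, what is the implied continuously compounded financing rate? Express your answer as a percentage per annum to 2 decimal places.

8.69%

From F = S·e^((r−q)T): (r − q) = ln(F/S)/T
ln(3315.42/3225.27) = ln(1.027951) = 0.027568
(r − q) = 0.027568 / (4/12) = 0.082704
r = ln(F/S)/T + q = 0.082704 + 0.0042 = 0.086904
r = 8.69%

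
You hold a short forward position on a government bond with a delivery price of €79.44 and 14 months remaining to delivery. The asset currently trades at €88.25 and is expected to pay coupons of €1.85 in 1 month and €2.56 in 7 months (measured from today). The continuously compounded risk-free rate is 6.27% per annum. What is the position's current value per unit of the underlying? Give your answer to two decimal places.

PV(remaining coupons) I = 1.85·e^(−0.0627·1/12) + 2.56·e^(−0.0627·7/12) = 4.3084
Current forward F = (S − I)·e^(rT) = (88.25 − 4.3084)·e^(0.0627·14/12) = 83.9416 × 1.075892 = 90.3121
Value (long) = (F − K)·e^(−rT) = (90.3121 − 79.44) × 0.929461 = 10.1052
Short position value = −(long value) = -€10.11

-€10.11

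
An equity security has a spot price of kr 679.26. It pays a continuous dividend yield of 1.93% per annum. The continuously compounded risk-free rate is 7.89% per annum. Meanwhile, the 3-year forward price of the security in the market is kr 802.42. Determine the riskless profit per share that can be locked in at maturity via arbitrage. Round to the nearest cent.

kr 9.83 per share

Fair forward: F* = S·e^(carry·T), with carry = (r − q) = 0.0789 − 0.0193 = 0.0596
F* = 679.26 · e^(0.0596 × 3) = 679.26 · e^0.178800 = 679.26 × 1.195782 = kr 812.2469
Market kr 802.42 < fair kr 812.2469: forward underpriced → reverse cash-and-carry (short spot, go long the forward).
At maturity, profit = |F_mkt − F*| = |802.42 − 812.2469| = kr 9.83 per share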